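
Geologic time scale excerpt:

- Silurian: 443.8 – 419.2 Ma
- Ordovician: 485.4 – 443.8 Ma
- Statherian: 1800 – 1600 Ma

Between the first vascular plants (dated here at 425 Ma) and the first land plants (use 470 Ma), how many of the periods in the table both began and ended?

Checking each listed span, none has both start < 470 Ma and end > 425 Ma — every period straddles one of the two dates or lies outside them — so the count is 0.

0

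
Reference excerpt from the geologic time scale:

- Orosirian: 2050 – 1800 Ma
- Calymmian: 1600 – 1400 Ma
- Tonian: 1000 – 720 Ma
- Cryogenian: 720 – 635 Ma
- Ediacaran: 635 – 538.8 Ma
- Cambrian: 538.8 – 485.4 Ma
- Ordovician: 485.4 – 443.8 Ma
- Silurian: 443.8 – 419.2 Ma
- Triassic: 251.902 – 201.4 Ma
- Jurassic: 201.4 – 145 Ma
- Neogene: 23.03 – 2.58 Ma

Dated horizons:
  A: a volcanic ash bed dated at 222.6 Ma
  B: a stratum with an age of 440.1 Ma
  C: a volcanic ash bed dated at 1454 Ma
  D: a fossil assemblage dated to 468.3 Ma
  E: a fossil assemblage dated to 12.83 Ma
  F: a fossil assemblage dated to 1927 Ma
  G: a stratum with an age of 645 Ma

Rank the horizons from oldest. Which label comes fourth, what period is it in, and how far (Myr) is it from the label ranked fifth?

D, in the Ordovician; 28.2 million years to B

Larger Ma means older, so oldest first: F 1927 > C 1454 > G 645 > D 468.3 > B 440.1 > A 222.6 > E 12.83.
Counting 4 along gives D (468.3 Ma); the excerpt puts that inside the Ordovician, 485.4–443.8 Ma.
Next in line is B (440.1 Ma), and 468.3 − 440.1 = 28.2 Myr.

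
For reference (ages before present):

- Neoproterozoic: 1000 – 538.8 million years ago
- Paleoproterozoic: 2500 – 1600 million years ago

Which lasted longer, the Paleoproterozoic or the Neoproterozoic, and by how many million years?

Paleoproterozoic: 2500 − 1600 = 900 Myr.
Neoproterozoic: 1000 − 538.8 = 461.2 Myr.
Difference: 900 − 461.2 = 438.8 Myr, so the Paleoproterozoic was longer.

Paleoproterozoic, by 438.8 million years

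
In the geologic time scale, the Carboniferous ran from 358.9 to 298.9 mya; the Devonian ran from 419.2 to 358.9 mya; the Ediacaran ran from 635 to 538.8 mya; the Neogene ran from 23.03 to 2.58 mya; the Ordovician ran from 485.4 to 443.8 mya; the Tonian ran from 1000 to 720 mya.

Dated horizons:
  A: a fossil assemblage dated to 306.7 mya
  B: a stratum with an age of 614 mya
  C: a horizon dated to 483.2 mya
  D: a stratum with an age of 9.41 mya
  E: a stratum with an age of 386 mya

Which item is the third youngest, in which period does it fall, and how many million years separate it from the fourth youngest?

Smaller Ma means younger, so youngest first: D 9.41 < A 306.7 < E 386 < C 483.2 < B 614.
Counting 3 along gives E (386 Ma); the excerpt puts that inside the Devonian, 419.2–358.9 Ma.
Next in line is C (483.2 Ma), and 483.2 − 386 = 97.2 Myr.

E, in the Devonian; 97.2 million years to C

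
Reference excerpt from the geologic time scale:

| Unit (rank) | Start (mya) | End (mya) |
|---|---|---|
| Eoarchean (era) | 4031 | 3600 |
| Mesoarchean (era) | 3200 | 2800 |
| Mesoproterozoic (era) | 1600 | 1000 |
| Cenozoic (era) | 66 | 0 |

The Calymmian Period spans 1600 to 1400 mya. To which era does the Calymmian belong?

The Calymmian (1600–1400 Ma) lies entirely within 1600–1000 Ma, the Mesoproterozoic Era.

Mesoproterozoic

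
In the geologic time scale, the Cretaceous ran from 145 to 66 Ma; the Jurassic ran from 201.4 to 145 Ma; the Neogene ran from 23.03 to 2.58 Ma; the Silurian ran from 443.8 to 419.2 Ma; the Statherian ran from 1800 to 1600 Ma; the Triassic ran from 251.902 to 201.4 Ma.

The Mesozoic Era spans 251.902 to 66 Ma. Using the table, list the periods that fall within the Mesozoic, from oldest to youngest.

Periods with both bounds inside 251.902–66 Ma: Triassic (251.902–201.4), Jurassic (201.4–145), Cretaceous (145–66).

Triassic, Jurassic, Cretaceous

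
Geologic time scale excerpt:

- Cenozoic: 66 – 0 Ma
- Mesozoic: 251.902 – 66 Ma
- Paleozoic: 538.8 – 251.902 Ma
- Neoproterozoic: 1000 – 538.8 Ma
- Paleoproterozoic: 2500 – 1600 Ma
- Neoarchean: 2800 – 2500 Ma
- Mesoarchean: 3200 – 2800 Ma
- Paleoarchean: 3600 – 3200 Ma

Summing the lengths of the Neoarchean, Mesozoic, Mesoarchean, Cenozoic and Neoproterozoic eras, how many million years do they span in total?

1413.102 million years

Duration is start − end for each: (2800 − 2500) + (251.902 − 66) + (3200 − 2800) + (66 − 0) + (1000 − 538.8).
That is 300 + 185.902 + 400 + 66 + 461.2, which totals 1413.102 million years.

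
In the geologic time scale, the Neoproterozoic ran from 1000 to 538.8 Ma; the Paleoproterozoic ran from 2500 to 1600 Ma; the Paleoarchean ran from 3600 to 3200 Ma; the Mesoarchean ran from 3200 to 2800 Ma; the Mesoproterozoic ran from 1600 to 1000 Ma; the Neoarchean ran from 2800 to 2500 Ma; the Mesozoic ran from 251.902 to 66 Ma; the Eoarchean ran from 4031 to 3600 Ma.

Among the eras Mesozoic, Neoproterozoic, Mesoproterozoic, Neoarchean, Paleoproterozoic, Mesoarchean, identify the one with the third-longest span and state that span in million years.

Durations: Mesozoic 185.902; Neoproterozoic 461.2; Mesoproterozoic 600; Neoarchean 300; Paleoproterozoic 900; Mesoarchean 400 Myr.
Sorted longest-first: Paleoproterozoic (900), Mesoproterozoic (600), Neoproterozoic (461.2), Mesoarchean (400), Neoarchean (300), Mesozoic (185.902).
The third longest is Neoproterozoic at 461.2 Myr.

Neoproterozoic, 461.2 million years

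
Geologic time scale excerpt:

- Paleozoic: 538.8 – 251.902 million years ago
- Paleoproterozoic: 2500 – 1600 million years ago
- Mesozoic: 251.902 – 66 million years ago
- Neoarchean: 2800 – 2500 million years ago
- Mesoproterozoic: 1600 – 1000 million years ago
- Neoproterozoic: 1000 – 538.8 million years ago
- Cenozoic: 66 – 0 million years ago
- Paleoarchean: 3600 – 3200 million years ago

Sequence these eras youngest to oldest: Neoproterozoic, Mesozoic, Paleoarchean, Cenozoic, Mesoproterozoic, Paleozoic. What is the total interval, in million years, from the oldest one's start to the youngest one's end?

From the excerpt: Neoproterozoic 1000–538.8; Mesozoic 251.902–66; Paleoarchean 3600–3200; Cenozoic 66–0; Mesoproterozoic 1600–1000; Paleozoic 538.8–251.902 (Ma).
Larger Ma is earlier, so the oldest is Paleoarchean and the youngest is Cenozoic; youngest to oldest: Cenozoic, Mesozoic, Paleozoic, Neoproterozoic, Mesoproterozoic, Paleoarchean.
Oldest start 3600 minus youngest end 0 gives 3600 Myr overall.

Cenozoic, Mesozoic, Paleozoic, Neoproterozoic, Mesoproterozoic, Paleoarchean; total span 3600 Myr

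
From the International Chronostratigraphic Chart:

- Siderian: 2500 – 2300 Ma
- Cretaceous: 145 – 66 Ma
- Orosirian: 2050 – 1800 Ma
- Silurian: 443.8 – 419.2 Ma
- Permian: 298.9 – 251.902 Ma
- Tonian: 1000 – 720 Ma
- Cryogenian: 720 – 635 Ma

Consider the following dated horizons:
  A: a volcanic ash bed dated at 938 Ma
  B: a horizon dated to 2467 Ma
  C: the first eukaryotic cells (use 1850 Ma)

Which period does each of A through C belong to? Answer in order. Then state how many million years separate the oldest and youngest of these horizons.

A — Tonian; B — Siderian; C — Orosirian; span 1529 million years

Match each age against the start–end ranges in the excerpt: A = 938 Ma → Tonian (1000–720); B = 2467 Ma → Siderian (2500–2300); C = 1850 Ma → Orosirian (2050–1800).
The largest age is 2467 Ma and the smallest is 938 Ma; their difference is 1529 Myr.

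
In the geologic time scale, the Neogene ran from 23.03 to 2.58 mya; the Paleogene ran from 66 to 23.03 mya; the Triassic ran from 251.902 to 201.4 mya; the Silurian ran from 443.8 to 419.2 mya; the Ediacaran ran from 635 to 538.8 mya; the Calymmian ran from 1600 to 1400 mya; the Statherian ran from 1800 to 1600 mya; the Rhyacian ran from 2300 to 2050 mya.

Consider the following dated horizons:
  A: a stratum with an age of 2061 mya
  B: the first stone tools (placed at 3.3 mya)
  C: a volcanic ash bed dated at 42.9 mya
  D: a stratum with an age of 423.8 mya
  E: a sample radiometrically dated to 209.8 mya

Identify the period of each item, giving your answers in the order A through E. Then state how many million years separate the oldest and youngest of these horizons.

A — Rhyacian; B — Neogene; C — Paleogene; D — Silurian; E — Triassic; span 2057.7 million years

A: 2061 Ma lies in 2300–2050 Ma, so Rhyacian.
B: 3.3 Ma lies in 23.03–2.58 Ma, so Neogene.
C: 42.9 Ma lies in 66–23.03 Ma, so Paleogene.
D: 423.8 Ma lies in 443.8–419.2 Ma, so Silurian.
E: 209.8 Ma lies in 251.902–201.4 Ma, so Triassic.
Oldest = 2061 Ma, youngest = 3.3 Ma → span 2057.7 Myr.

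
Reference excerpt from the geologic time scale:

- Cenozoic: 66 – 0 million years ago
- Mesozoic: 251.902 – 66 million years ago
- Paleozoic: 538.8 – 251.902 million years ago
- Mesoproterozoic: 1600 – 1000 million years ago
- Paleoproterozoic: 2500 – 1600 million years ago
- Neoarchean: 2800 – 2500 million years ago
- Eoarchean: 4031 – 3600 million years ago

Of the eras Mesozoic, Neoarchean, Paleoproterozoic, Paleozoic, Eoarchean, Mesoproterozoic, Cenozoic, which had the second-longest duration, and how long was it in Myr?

Durations: Mesozoic 185.902; Neoarchean 300; Paleoproterozoic 900; Paleozoic 286.898; Eoarchean 431; Mesoproterozoic 600; Cenozoic 66 Myr.
Sorted longest-first: Paleoproterozoic (900), Mesoproterozoic (600), Eoarchean (431), Neoarchean (300), Paleozoic (286.898), Mesozoic (185.902), Cenozoic (66).
The second longest is Mesoproterozoic at 600 Myr.

Mesoproterozoic, 600 million years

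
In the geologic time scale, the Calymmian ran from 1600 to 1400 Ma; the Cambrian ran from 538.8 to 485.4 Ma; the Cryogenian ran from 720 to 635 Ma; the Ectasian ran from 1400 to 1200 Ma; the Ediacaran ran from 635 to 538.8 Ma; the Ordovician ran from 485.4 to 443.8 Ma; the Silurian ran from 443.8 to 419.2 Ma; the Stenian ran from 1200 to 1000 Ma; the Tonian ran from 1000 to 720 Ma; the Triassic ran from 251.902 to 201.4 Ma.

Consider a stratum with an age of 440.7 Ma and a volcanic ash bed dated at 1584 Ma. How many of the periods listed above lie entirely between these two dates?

7

The older date is 1584 Ma and the younger is 440.7 Ma.
Periods with start < 1584 and end > 440.7 Ma: Ectasian (1400–1200), Stenian (1200–1000), Tonian (1000–720), Cryogenian (720–635), Ediacaran (635–538.8), Cambrian (538.8–485.4), Ordovician (485.4–443.8).
That is 7 complete periods.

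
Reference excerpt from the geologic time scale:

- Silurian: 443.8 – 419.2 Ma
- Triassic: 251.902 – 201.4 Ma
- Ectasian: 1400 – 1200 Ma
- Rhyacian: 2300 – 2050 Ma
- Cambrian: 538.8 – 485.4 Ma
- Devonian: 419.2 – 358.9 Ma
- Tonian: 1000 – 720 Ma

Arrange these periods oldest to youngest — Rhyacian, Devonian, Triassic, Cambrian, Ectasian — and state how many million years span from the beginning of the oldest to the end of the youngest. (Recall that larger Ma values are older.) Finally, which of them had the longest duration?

From the excerpt: Rhyacian 2300–2050; Devonian 419.2–358.9; Triassic 251.902–201.4; Cambrian 538.8–485.4; Ectasian 1400–1200 (Ma).
Larger Ma is earlier, so the oldest is Rhyacian and the youngest is Triassic; oldest to youngest: Rhyacian, Ectasian, Cambrian, Devonian, Triassic.
Oldest start 2300 minus youngest end 201.4 gives 2098.6 Myr overall.
Individual lengths (start − end): Cambrian 53.4; Ectasian 200; Triassic 50.502; Devonian 60.3; Rhyacian 250. The largest is Rhyacian at 250 Myr.

Rhyacian, Ectasian, Cambrian, Devonian, Triassic; total span 2098.6 Myr; longest is Rhyacian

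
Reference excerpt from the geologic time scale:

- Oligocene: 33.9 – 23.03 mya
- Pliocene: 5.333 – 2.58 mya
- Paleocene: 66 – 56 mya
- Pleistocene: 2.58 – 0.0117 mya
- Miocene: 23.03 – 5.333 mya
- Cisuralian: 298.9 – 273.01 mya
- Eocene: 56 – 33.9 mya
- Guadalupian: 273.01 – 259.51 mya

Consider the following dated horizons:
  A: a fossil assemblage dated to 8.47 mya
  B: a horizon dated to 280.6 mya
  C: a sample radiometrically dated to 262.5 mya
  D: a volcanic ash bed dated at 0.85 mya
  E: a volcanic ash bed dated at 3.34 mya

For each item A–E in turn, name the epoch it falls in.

A: 8.47 Ma lies in 23.03–5.333 Ma, so Miocene.
B: 280.6 Ma lies in 298.9–273.01 Ma, so Cisuralian.
C: 262.5 Ma lies in 273.01–259.51 Ma, so Guadalupian.
D: 0.85 Ma lies in 2.58–0.0117 Ma, so Pleistocene.
E: 3.34 Ma lies in 5.333–2.58 Ma, so Pliocene.

A — Miocene; B — Cisuralian; C — Guadalupian; D — Pleistocene; E — Pliocene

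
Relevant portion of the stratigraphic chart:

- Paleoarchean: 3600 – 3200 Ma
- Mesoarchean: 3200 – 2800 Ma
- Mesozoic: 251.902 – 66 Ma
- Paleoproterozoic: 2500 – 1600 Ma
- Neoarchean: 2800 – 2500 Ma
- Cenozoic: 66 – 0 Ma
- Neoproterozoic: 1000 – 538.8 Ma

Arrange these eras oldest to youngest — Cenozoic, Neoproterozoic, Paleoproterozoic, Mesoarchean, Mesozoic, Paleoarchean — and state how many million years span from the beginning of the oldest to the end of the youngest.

Start ages (Ma): Paleoarchean 3600, Mesoarchean 3200, Paleoproterozoic 2500, Neoproterozoic 1000, Mesozoic 251.902, Cenozoic 66.
Ordered oldest to youngest: Paleoarchean, Mesoarchean, Paleoproterozoic, Neoproterozoic, Mesozoic, Cenozoic.
Span = 3600 − 0 = 3600 Myr.

Paleoarchean → Mesoarchean → Paleoproterozoic → Neoproterozoic → Mesozoic → Cenozoic; total span 3600 Myr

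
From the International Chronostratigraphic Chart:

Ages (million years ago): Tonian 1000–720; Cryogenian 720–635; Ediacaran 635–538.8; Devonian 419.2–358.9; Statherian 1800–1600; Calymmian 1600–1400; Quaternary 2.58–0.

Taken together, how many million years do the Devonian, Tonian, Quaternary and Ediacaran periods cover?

Duration is start − end for each: (419.2 − 358.9) + (1000 − 720) + (2.58 − 0) + (635 − 538.8).
That is 60.3 + 280 + 2.58 + 96.2, which totals 439.08 million years.

439.08 million years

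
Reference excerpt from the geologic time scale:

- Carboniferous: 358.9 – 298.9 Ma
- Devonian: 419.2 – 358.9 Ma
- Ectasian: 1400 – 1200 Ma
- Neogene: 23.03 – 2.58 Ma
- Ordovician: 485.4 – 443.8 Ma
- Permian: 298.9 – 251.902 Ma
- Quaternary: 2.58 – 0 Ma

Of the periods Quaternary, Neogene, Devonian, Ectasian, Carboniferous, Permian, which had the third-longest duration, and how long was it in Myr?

Start − end for each: Quaternary 2.58 − 0 = 2.58; Neogene 23.03 − 2.58 = 20.45; Devonian 419.2 − 358.9 = 60.3; Ectasian 1400 − 1200 = 200; Carboniferous 358.9 − 298.9 = 60; Permian 298.9 − 251.902 = 46.998.
Ranking these from longest: Ectasian > Devonian > Carboniferous > Permian > Neogene > Quaternary.
Position 3 in that ranking is Carboniferous, which lasted 60 Myr.

Carboniferous, 60 million years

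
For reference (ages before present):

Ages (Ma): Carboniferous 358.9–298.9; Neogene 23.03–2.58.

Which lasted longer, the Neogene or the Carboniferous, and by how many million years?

Neogene: 23.03 − 2.58 = 20.45 Myr.
Carboniferous: 358.9 − 298.9 = 60 Myr.
Difference: 60 − 20.45 = 39.55 Myr, so the Carboniferous was longer.

Carboniferous, by 39.55 million years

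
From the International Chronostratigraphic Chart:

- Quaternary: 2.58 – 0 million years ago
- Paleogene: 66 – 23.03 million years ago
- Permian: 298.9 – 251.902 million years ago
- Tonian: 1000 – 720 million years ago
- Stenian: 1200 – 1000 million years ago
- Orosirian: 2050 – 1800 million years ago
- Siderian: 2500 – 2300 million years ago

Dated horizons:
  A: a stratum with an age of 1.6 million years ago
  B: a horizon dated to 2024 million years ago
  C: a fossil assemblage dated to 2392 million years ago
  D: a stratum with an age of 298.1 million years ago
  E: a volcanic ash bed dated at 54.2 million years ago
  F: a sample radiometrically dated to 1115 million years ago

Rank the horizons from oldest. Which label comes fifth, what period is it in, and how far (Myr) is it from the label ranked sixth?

E, in the Paleogene; 52.6 million years to A

Sorted oldest-first by Ma: C (2392), B (2024), F (1115), D (298.1), E (54.2), A (1.6).
The fifth oldest is E at 54.2 Ma, which lies in 66–23.03 Ma: the Paleogene.
The sixth oldest is A at 1.6 Ma; separation = |54.2 − 1.6| = 52.6 Myr.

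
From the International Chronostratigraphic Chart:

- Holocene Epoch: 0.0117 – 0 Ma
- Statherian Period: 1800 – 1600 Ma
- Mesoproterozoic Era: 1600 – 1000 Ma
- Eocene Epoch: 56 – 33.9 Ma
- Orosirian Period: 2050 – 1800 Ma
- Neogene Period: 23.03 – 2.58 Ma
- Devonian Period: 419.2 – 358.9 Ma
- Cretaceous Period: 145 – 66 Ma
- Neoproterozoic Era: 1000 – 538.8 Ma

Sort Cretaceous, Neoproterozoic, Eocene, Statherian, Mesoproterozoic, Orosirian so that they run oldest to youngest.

Orosirian → Statherian → Mesoproterozoic → Neoproterozoic → Cretaceous → Eocene

Read off each span (Ma): Cretaceous 145–66; Neoproterozoic 1000–538.8; Eocene 56–33.9; Statherian 1800–1600; Mesoproterozoic 1600–1000; Orosirian 2050–1800.
Larger Ma is older, so oldest→youngest is Orosirian, Statherian, Mesoproterozoic, Neoproterozoic, Cretaceous, Eocene.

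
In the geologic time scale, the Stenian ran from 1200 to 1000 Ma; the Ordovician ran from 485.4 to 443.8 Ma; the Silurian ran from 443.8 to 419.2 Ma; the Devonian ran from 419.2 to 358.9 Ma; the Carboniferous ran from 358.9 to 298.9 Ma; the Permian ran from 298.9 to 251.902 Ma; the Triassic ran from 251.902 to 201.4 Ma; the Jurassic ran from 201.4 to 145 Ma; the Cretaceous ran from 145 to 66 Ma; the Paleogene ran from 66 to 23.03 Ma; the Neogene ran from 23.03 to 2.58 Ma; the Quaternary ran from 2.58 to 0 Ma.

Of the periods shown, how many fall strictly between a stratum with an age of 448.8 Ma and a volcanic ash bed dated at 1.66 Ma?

9

448.8 Ma sits inside the Ordovician (485.4–443.8) and 1.66 Ma inside the Quaternary (2.58–0); neither of those is wholly between the two dates.
The listed periods lying completely between them are Silurian, Devonian, Carboniferous, Permian, Triassic, Jurassic, Cretaceous, Paleogene, Neogene — 9 in all.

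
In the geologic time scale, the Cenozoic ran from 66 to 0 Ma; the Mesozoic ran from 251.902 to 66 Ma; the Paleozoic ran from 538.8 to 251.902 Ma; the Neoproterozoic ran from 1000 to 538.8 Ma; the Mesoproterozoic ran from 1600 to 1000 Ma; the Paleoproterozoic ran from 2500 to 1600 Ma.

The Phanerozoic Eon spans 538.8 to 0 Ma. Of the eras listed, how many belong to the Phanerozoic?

Eras inside 538.8–0 Ma: Paleozoic, Mesozoic, Cenozoic — 3 in total.

3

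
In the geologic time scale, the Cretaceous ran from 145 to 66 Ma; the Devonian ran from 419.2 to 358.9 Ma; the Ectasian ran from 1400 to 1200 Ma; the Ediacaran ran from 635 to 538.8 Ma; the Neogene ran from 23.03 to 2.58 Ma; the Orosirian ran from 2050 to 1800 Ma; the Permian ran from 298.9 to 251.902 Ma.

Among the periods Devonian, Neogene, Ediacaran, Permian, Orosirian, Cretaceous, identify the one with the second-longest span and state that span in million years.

Start − end for each: Devonian 419.2 − 358.9 = 60.3; Neogene 23.03 − 2.58 = 20.45; Ediacaran 635 − 538.8 = 96.2; Permian 298.9 − 251.902 = 46.998; Orosirian 2050 − 1800 = 250; Cretaceous 145 − 66 = 79.
Ranking these from longest: Orosirian > Ediacaran > Cretaceous > Devonian > Permian > Neogene.
Position 2 in that ranking is Ediacaran, which lasted 96.2 Myr.

Ediacaran, 96.2 million years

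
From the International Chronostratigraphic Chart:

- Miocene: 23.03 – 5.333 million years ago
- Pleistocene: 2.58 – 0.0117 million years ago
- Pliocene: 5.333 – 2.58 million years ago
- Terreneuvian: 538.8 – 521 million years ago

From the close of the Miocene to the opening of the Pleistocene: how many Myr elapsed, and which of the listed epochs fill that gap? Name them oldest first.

The Miocene closes at 5.333 Ma and the Pleistocene opens at 2.58 Ma, so the interval is 5.333 − 2.58 = 2.753 Myr.
An epoch fits inside if it starts at or after 5.333 Ma and ends at or before 2.58 Ma; oldest first that gives Pliocene.

2.753 million years; Pliocene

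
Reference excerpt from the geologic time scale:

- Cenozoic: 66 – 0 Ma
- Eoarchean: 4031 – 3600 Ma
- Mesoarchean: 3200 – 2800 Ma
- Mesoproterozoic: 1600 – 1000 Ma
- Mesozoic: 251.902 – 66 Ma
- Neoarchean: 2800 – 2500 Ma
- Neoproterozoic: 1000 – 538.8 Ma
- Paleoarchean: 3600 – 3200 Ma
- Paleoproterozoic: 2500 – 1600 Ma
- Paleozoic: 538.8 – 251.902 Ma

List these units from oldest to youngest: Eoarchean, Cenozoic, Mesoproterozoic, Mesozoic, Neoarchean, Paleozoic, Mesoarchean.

Sorting by start age (descending Ma, since larger Ma = older): Eoarchean start 4031, Mesoarchean start 3200, Neoarchean start 2800, Mesoproterozoic start 1600, Paleozoic start 538.8, Mesozoic start 251.902, Cenozoic start 66.

Eoarchean → Mesoarchean → Neoarchean → Mesoproterozoic → Paleozoic → Mesozoic → Cenozoic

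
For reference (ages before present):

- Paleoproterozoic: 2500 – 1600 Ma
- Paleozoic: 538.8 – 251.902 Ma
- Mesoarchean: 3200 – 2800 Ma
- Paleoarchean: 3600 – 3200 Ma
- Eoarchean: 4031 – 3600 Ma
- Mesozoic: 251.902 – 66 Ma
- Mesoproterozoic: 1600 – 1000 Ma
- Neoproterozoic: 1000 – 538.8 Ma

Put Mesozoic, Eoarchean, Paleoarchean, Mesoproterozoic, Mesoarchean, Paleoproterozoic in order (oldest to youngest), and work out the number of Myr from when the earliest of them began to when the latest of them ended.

Eoarchean → Paleoarchean → Mesoarchean → Paleoproterozoic → Mesoproterozoic → Mesozoic; total span 3965 Myr

Start ages (Ma): Eoarchean 4031, Paleoarchean 3600, Mesoarchean 3200, Paleoproterozoic 2500, Mesoproterozoic 1600, Mesozoic 251.902.
Ordered oldest to youngest: Eoarchean, Paleoarchean, Mesoarchean, Paleoproterozoic, Mesoproterozoic, Mesozoic.
Span = 4031 − 66 = 3965 Myr.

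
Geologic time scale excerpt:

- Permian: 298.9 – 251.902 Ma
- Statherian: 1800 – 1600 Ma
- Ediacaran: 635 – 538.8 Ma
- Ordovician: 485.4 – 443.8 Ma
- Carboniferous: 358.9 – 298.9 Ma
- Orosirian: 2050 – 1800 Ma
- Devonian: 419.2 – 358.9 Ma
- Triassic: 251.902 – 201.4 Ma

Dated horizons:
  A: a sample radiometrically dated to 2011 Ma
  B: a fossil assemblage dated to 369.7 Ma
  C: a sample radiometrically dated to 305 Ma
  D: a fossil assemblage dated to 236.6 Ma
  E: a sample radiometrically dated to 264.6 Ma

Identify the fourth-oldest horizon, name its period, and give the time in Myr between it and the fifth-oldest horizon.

Sorted oldest-first by Ma: A (2011), B (369.7), C (305), E (264.6), D (236.6).
The fourth oldest is E at 264.6 Ma, which lies in 298.9–251.902 Ma: the Permian.
The fifth oldest is D at 236.6 Ma; separation = |264.6 − 236.6| = 28 Myr.

E, in the Permian; 28 million years to D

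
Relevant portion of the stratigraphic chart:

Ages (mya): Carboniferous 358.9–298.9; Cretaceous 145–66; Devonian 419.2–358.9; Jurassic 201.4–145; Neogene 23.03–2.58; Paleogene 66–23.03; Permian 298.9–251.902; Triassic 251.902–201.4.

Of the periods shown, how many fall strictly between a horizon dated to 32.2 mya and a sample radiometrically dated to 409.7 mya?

409.7 Ma sits inside the Devonian (419.2–358.9) and 32.2 Ma inside the Paleogene (66–23.03); neither of those is wholly between the two dates.
The listed periods lying completely between them are Carboniferous, Permian, Triassic, Jurassic, Cretaceous — 5 in all.

5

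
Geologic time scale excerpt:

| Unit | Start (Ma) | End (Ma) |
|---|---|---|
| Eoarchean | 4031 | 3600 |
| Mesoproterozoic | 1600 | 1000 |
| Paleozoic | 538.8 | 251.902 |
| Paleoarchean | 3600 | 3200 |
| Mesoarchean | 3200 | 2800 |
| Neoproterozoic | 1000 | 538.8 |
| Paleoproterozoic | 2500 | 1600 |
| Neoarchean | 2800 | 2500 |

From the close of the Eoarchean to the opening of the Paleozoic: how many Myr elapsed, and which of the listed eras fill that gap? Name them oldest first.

3061.2 million years; Paleoarchean, Mesoarchean, Neoarchean, Paleoproterozoic, Mesoproterozoic, Neoproterozoic

End of Eoarchean = 3600 Ma; start of Paleozoic = 538.8 Ma.
Gap = 3600 − 538.8 = 3061.2 Myr.
Eras wholly inside 3600–538.8 Ma: Paleoarchean (3600–3200), Mesoarchean (3200–2800), Neoarchean (2800–2500), Paleoproterozoic (2500–1600), Mesoproterozoic (1600–1000), Neoproterozoic (1000–538.8).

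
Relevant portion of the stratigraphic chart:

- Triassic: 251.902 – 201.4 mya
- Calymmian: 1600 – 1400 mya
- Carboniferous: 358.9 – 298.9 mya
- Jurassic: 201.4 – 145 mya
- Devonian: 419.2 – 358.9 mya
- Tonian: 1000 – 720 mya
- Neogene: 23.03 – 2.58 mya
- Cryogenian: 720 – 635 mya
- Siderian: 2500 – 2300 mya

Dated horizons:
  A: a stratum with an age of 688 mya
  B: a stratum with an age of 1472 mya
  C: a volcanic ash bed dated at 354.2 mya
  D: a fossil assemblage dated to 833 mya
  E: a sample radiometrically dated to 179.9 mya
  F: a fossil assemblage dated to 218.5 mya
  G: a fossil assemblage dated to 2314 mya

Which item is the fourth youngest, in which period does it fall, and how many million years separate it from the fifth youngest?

A, in the Cryogenian; 145 million years to D

Sorted youngest-first by Ma: E (179.9), F (218.5), C (354.2), A (688), D (833), B (1472), G (2314).
The fourth youngest is A at 688 Ma, which lies in 720–635 Ma: the Cryogenian.
The fifth youngest is D at 833 Ma; separation = |688 − 833| = 145 Myr.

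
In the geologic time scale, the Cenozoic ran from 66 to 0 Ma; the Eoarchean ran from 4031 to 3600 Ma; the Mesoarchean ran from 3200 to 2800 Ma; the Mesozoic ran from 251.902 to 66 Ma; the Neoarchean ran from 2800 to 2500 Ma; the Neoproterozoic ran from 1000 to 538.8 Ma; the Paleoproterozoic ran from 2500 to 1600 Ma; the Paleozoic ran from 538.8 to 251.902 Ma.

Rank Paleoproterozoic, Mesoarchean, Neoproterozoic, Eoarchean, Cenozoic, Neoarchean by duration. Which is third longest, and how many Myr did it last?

Start − end for each: Paleoproterozoic 2500 − 1600 = 900; Mesoarchean 3200 − 2800 = 400; Neoproterozoic 1000 − 538.8 = 461.2; Eoarchean 4031 − 3600 = 431; Cenozoic 66 − 0 = 66; Neoarchean 2800 − 2500 = 300.
Ranking these from longest: Paleoproterozoic > Neoproterozoic > Eoarchean > Mesoarchean > Neoarchean > Cenozoic.
Position 3 in that ranking is Eoarchean, which lasted 431 Myr.

Eoarchean, 431 million years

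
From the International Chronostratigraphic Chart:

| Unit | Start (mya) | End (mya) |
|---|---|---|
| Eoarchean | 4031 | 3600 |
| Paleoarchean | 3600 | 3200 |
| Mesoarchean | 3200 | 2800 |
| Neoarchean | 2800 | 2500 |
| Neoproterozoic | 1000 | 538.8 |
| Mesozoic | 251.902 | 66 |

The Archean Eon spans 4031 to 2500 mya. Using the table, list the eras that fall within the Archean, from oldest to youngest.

Eras with both bounds inside 4031–2500 Ma: Eoarchean (4031–3600), Paleoarchean (3600–3200), Mesoarchean (3200–2800), Neoarchean (2800–2500).

Eoarchean, Paleoarchean, Mesoarchean, Neoarchean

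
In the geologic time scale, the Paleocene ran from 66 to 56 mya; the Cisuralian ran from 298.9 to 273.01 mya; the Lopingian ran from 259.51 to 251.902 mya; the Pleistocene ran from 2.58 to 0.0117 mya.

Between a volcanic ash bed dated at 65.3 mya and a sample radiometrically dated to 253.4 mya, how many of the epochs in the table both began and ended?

Checking each listed span, none has both start < 253.4 Ma and end > 65.3 Ma — every epoch straddles one of the two dates or lies outside them — so the count is 0.

0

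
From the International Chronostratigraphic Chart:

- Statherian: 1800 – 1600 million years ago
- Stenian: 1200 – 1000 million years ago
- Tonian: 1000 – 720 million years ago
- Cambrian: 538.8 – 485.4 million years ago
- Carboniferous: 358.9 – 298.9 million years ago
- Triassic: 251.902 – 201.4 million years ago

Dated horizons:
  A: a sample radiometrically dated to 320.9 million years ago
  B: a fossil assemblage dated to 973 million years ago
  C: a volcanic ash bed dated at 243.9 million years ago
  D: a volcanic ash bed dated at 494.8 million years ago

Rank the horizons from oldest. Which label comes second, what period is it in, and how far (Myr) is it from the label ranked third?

D, in the Cambrian; 173.9 million years to A

Larger Ma means older, so oldest first: B 973 > D 494.8 > A 320.9 > C 243.9.
Counting 2 along gives D (494.8 Ma); the excerpt puts that inside the Cambrian, 538.8–485.4 Ma.
Next in line is A (320.9 Ma), and 494.8 − 320.9 = 173.9 Myr.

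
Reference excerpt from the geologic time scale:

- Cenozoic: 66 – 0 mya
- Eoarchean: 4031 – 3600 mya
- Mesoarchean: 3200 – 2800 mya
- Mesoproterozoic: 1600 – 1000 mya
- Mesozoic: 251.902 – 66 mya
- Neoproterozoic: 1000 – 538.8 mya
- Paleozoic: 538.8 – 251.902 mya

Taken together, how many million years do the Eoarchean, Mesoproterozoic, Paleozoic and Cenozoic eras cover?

1383.898 million years

Duration is start − end for each: (4031 − 3600) + (1600 − 1000) + (538.8 − 251.902) + (66 − 0).
That is 431 + 600 + 286.898 + 66, which totals 1383.898 million years.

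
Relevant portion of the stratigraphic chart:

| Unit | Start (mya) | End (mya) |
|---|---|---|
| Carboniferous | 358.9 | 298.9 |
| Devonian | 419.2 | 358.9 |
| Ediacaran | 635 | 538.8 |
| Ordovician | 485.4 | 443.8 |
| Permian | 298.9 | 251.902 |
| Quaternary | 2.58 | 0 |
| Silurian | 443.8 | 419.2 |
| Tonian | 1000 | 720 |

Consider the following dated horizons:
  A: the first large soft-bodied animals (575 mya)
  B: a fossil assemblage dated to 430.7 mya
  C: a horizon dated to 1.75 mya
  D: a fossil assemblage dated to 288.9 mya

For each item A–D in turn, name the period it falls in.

A — Ediacaran; B — Silurian; C — Quaternary; D — Permian

Match each age against the start–end ranges in the excerpt: A = 575 Ma → Ediacaran (635–538.8); B = 430.7 Ma → Silurian (443.8–419.2); C = 1.75 Ma → Quaternary (2.58–0); D = 288.9 Ma → Permian (298.9–251.902).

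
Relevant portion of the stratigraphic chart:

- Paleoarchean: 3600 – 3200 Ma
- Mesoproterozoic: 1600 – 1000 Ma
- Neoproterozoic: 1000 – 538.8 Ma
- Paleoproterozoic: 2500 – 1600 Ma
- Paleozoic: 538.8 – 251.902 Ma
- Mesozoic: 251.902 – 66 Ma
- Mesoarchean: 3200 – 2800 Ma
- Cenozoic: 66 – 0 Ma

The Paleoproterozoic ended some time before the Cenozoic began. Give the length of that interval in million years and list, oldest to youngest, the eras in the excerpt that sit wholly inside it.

End of Paleoproterozoic = 1600 Ma; start of Cenozoic = 66 Ma.
Gap = 1600 − 66 = 1534 Myr.
Eras wholly inside 1600–66 Ma: Mesoproterozoic (1600–1000), Neoproterozoic (1000–538.8), Paleozoic (538.8–251.902), Mesozoic (251.902–66).

1534 million years; Mesoproterozoic, Neoproterozoic, Paleozoic, Mesozoic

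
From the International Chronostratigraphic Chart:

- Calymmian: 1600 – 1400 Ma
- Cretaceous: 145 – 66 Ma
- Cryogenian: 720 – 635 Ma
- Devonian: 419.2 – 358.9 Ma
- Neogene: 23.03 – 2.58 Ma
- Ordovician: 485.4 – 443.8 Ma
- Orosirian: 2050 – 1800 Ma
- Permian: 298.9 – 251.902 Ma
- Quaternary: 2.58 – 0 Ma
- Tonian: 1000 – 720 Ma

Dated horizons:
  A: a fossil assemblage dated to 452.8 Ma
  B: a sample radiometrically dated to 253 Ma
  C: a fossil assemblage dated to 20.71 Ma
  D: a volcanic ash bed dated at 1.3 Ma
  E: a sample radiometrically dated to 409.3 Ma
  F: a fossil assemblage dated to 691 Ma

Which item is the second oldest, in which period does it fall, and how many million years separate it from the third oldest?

A, in the Ordovician; 43.5 million years to E

Sorted oldest-first by Ma: F (691), A (452.8), E (409.3), B (253), C (20.71), D (1.3).
The second oldest is A at 452.8 Ma, which lies in 485.4–443.8 Ma: the Ordovician.
The third oldest is E at 409.3 Ma; separation = |452.8 − 409.3| = 43.5 Myr.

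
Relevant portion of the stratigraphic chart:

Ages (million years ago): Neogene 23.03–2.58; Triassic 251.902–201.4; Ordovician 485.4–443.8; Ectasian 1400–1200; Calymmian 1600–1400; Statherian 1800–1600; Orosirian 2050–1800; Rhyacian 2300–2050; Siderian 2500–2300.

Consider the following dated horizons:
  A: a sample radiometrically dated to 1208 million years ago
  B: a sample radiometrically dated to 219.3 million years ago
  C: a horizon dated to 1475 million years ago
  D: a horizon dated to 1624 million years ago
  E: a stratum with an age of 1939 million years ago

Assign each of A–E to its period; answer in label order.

Match each age against the start–end ranges in the excerpt: A = 1208 Ma → Ectasian (1400–1200); B = 219.3 Ma → Triassic (251.902–201.4); C = 1475 Ma → Calymmian (1600–1400); D = 1624 Ma → Statherian (1800–1600); E = 1939 Ma → Orosirian (2050–1800).

A — Ectasian; B — Triassic; C — Calymmian; D — Statherian; E — Orosirian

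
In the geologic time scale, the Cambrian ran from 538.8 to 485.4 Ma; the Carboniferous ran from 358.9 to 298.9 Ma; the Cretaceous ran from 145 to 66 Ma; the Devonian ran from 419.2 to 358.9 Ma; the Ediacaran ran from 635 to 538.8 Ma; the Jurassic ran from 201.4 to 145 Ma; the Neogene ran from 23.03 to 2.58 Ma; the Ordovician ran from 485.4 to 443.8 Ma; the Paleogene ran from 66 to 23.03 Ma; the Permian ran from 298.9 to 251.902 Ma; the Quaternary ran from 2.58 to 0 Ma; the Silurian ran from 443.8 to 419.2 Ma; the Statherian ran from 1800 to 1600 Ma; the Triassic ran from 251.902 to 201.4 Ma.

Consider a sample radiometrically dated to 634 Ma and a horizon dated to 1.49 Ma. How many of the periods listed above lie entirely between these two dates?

11

634 Ma sits inside the Ediacaran (635–538.8) and 1.49 Ma inside the Quaternary (2.58–0); neither of those is wholly between the two dates.
The listed periods lying completely between them are Cambrian, Ordovician, Silurian, Devonian, Carboniferous, Permian, Triassic, Jurassic, Cretaceous, Paleogene, Neogene — 11 in all.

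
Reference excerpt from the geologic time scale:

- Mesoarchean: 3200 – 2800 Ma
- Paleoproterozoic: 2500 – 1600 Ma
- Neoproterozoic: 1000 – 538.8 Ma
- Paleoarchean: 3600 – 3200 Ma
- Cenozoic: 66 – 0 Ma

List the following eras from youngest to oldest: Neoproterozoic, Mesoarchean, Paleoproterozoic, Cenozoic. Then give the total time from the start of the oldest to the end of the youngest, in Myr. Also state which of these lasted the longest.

Cenozoic, Neoproterozoic, Paleoproterozoic, Mesoarchean; total span 3200 Myr; longest is Paleoproterozoic

From the excerpt: Neoproterozoic 1000–538.8; Mesoarchean 3200–2800; Paleoproterozoic 2500–1600; Cenozoic 66–0 (Ma).
Larger Ma is earlier, so the oldest is Mesoarchean and the youngest is Cenozoic; youngest to oldest: Cenozoic, Neoproterozoic, Paleoproterozoic, Mesoarchean.
Oldest start 3200 minus youngest end 0 gives 3200 Myr overall.
Individual lengths (start − end): Paleoproterozoic 900; Cenozoic 66; Mesoarchean 400; Neoproterozoic 461.2. The largest is Paleoproterozoic at 900 Myr.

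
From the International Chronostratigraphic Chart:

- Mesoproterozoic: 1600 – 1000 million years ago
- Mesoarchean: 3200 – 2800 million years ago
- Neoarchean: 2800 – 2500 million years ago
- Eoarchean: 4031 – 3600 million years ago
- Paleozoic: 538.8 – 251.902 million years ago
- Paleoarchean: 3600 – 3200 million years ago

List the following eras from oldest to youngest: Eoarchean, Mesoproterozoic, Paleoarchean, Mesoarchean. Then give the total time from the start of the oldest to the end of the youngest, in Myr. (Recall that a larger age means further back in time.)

Eoarchean → Paleoarchean → Mesoarchean → Mesoproterozoic; total span 3031 Myr

Start ages (Ma): Eoarchean 4031, Paleoarchean 3600, Mesoarchean 3200, Mesoproterozoic 1600.
Ordered oldest to youngest: Eoarchean, Paleoarchean, Mesoarchean, Mesoproterozoic.
Span = 4031 − 1000 = 3031 Myr.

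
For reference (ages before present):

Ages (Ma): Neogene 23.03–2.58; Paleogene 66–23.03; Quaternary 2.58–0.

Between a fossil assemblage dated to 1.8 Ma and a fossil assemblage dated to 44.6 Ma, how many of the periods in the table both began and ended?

1

The older date is 44.6 Ma and the younger is 1.8 Ma.
Periods with start < 44.6 and end > 1.8 Ma: Neogene (23.03–2.58).
That is 1 complete period.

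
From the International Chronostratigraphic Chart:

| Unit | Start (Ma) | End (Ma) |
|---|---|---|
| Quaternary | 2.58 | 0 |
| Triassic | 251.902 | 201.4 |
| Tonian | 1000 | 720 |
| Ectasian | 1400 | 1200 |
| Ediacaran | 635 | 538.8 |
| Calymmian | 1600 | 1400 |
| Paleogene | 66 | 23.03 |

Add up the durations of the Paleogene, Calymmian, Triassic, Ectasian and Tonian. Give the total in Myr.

Each duration: Paleogene = 42.97; Calymmian = 200; Triassic = 50.502; Ectasian = 200; Tonian = 280.
Sum: 42.97 + 200 + 50.502 + 200 + 280 = 773.472 Myr.

773.472 million years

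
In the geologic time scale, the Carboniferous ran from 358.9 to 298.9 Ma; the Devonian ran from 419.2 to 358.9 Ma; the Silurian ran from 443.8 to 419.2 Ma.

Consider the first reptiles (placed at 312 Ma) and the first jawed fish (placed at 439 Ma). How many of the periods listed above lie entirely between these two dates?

1

The older date is 439 Ma and the younger is 312 Ma.
Periods with start < 439 and end > 312 Ma: Devonian (419.2–358.9).
That is 1 complete period.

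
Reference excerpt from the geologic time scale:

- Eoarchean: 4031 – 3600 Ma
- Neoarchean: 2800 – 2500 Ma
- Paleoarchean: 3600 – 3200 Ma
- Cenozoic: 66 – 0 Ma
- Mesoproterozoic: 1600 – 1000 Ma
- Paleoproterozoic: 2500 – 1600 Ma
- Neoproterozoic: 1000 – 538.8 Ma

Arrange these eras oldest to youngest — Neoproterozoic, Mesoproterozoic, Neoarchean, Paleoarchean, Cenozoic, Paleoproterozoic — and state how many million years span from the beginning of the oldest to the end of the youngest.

Paleoarchean → Neoarchean → Paleoproterozoic → Mesoproterozoic → Neoproterozoic → Cenozoic; total span 3600 Myr

From the excerpt: Neoproterozoic 1000–538.8; Mesoproterozoic 1600–1000; Neoarchean 2800–2500; Paleoarchean 3600–3200; Cenozoic 66–0; Paleoproterozoic 2500–1600 (Ma).
Larger Ma is earlier, so the oldest is Paleoarchean and the youngest is Cenozoic; oldest to youngest: Paleoarchean, Neoarchean, Paleoproterozoic, Mesoproterozoic, Neoproterozoic, Cenozoic.
Oldest start 3600 minus youngest end 0 gives 3600 Myr overall.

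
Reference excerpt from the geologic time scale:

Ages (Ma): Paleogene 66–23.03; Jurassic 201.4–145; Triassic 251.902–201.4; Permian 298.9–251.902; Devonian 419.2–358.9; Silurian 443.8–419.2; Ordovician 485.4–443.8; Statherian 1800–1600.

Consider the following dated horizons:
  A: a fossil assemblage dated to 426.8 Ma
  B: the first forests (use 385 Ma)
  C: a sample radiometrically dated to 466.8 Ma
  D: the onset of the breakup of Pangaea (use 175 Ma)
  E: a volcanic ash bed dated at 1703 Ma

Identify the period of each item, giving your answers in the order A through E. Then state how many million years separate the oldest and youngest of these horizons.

Match each age against the start–end ranges in the excerpt: A = 426.8 Ma → Silurian (443.8–419.2); B = 385 Ma → Devonian (419.2–358.9); C = 466.8 Ma → Ordovician (485.4–443.8); D = 175 Ma → Jurassic (201.4–145); E = 1703 Ma → Statherian (1800–1600).
The largest age is 1703 Ma and the smallest is 175 Ma; their difference is 1528 Myr.

A — Silurian; B — Devonian; C — Ordovician; D — Jurassic; E — Statherian; span 1528 million years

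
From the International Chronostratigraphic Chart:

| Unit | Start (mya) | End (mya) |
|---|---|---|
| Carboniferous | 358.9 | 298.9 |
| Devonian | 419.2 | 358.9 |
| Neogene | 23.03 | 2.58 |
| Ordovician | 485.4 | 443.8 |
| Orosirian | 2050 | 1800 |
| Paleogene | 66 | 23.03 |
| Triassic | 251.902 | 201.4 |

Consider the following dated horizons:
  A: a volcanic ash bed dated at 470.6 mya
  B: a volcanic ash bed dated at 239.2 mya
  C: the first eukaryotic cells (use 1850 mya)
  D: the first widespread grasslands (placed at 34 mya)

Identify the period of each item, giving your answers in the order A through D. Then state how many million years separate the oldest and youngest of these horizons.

Match each age against the start–end ranges in the excerpt: A = 470.6 Ma → Ordovician (485.4–443.8); B = 239.2 Ma → Triassic (251.902–201.4); C = 1850 Ma → Orosirian (2050–1800); D = 34 Ma → Paleogene (66–23.03).
The largest age is 1850 Ma and the smallest is 34 Ma; their difference is 1816 Myr.

A — Ordovician; B — Triassic; C — Orosirian; D — Paleogene; span 1816 million years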